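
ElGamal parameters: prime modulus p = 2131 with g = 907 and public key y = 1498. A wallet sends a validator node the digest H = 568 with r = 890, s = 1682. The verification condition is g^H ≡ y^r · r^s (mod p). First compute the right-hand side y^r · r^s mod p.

1896

1498^2 = 2244004 ≡ 61
1498^4 ≡ 61^2 = 3721 ≡ 1590
1498^8 ≡ 1590^2 = 2528100 ≡ 734
1498^16 ≡ 734^2 = 538756 ≡ 1744
1498^32 ≡ 1744^2 = 3041536 ≡ 599
1498^64 ≡ 599^2 = 358801 ≡ 793
1498^128 ≡ 793^2 = 628849 ≡ 204
1498^256 ≡ 204^2 = 41616 ≡ 1127
1498^512 ≡ 1127^2 = 1270129 ≡ 53
890 = 512 + 256 + 64 + 32 + 16 + 8 + 2, so 1498^890 ≡ 53·1127·793·599·1744·734·61 ≡ 2061 (mod 2131)
890^2 = 792100 ≡ 1499
890^4 ≡ 1499^2 = 2247001 ≡ 927
890^8 ≡ 927^2 = 859329 ≡ 536
890^16 ≡ 536^2 = 287296 ≡ 1742
890^32 ≡ 1742^2 = 3034564 ≡ 20
890^64 ≡ 20^2 = 400
890^128 ≡ 400^2 = 160000 ≡ 175
890^256 ≡ 175^2 = 30625 ≡ 791
890^512 ≡ 791^2 = 625681 ≡ 1298
890^1024 ≡ 1298^2 = 1684804 ≡ 1314
1682 = 1024 + 512 + 128 + 16 + 2, so 890^1682 ≡ 1314·1298·175·1742·1499 ≡ 460 (mod 2131)
y^r · r^s ≡ 2061·460 = 948060 ≡ 1896 (mod 2131)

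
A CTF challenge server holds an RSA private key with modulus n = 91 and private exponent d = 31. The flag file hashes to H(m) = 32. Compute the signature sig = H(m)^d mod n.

46

(H(m))^2 ≡ 32^2 = 1024 ≡ 23
(H(m))^4 ≡ 23^2 = 529 ≡ 74
(H(m))^8 ≡ 74^2 = 5476 ≡ 16
(H(m))^16 ≡ 16^2 = 256 ≡ 74
31 = 16 + 8 + 4 + 2 + 1, so (H(m))^31 ≡ 74·16·74·23·32 ≡ 46 (mod 91)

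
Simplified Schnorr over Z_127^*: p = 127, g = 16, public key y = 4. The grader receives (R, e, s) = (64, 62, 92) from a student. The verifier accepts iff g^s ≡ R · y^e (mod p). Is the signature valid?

valid

g^s mod p:
16^2 = 256 ≡ 2
16^4 ≡ 2^2 = 4
16^8 ≡ 4^2 = 16
16^16 ≡ 16^2 = 256 ≡ 2
16^32 ≡ 2^2 = 4
16^64 ≡ 4^2 = 16
92 = 64 + 16 + 8 + 4, so 16^92 ≡ 16·2·16·4 ≡ 16 (mod 127)
R · y^e mod p:
4^2 = 16
4^4 ≡ 16^2 = 256 ≡ 2
4^8 ≡ 2^2 = 4
4^16 ≡ 4^2 = 16
4^32 ≡ 16^2 = 256 ≡ 2
62 = 32 + 16 + 8 + 4 + 2, so 4^62 ≡ 2·16·4·2·16 ≡ 32 (mod 127)
64·32 = 2048 ≡ 16 (mod 127)
16 ≡ 16 (mod 127); signature holds.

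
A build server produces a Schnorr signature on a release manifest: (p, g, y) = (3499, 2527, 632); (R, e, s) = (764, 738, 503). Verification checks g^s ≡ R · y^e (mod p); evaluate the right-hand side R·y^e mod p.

632^2 = 399424 ≡ 538
632^4 ≡ 538^2 = 289444 ≡ 2526
632^8 ≡ 2526^2 = 6380676 ≡ 1999
632^16 ≡ 1999^2 = 3996001 ≡ 143
632^32 ≡ 143^2 = 20449 ≡ 2954
632^64 ≡ 2954^2 = 8726116 ≡ 3109
632^128 ≡ 3109^2 = 9665881 ≡ 1643
632^256 ≡ 1643^2 = 2699449 ≡ 1720
632^512 ≡ 1720^2 = 2958400 ≡ 1745
738 = 512 + 128 + 64 + 32 + 2, so 632^738 ≡ 1745·1643·3109·2954·538 ≡ 1092 (mod 3499)
R · y^e ≡ 764·1092 = 834288 ≡ 1526 (mod 3499)

1526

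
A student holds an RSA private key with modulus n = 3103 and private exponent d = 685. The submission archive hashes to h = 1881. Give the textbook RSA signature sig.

h^2 ≡ 1881^2 = 3538161 ≡ 741
h^4 ≡ 741^2 = 549081 ≡ 2953
h^8 ≡ 2953^2 = 8720209 ≡ 779
h^16 ≡ 779^2 = 606841 ≡ 1756
h^32 ≡ 1756^2 = 3083536 ≡ 2257
h^64 ≡ 2257^2 = 5094049 ≡ 2026
h^128 ≡ 2026^2 = 4104676 ≡ 2510
h^256 ≡ 2510^2 = 6300100 ≡ 1010
h^512 ≡ 1010^2 = 1020100 ≡ 2316
685 = 512 + 128 + 32 + 8 + 4 + 1, so h^685 ≡ 2316·2510·2257·779·2953·1881 ≡ 1921 (mod 3103)

1921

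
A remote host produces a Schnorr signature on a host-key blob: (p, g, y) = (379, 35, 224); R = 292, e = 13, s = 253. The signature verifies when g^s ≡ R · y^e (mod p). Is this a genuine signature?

forged

g^s mod p:
Squares mod 379: 35^1≡35, 35^2≡88, 35^4≡164, 35^8≡366, 35^16≡169, 35^32≡136, 35^64≡304, 35^128≡319
253 = 128 + 64 + 32 + 16 + 8 + 4 + 1, so 35^253 ≡ 319·304·136·169·366·164·35 ≡ 75 (mod 379)
R · y^e mod p:
Squares mod 379: 224^1≡224, 224^2≡148, 224^4≡301, 224^8≡20
13 = 8 + 4 + 1, so 224^13 ≡ 20·301·224 ≡ 377 (mod 379)
292·377 = 110084 ≡ 174 (mod 379)
75 ≠ 174; the check fails.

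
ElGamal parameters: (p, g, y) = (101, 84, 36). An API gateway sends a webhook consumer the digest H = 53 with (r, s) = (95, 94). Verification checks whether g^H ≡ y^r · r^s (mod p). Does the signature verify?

Left side g^H mod p:
84^2 = 7056 ≡ 87
84^4 ≡ 87^2 = 7569 ≡ 95
84^8 ≡ 95^2 = 9025 ≡ 36
84^16 ≡ 36^2 = 1296 ≡ 84
84^32 ≡ 84^2 = 7056 ≡ 87
53 = 32 + 16 + 4 + 1, so 84^53 ≡ 87·84·95·84 ≡ 36 (mod 101)
Right side y^r · r^s mod p:
36^2 = 1296 ≡ 84
36^4 ≡ 84^2 = 7056 ≡ 87
36^8 ≡ 87^2 = 7569 ≡ 95
36^16 ≡ 95^2 = 9025 ≡ 36
36^32 ≡ 36^2 = 1296 ≡ 84
36^64 ≡ 84^2 = 7056 ≡ 87
95 = 64 + 16 + 8 + 4 + 2 + 1, so 36^95 ≡ 87·36·95·87·84·36 ≡ 1 (mod 101)
95^2 = 9025 ≡ 36
95^4 ≡ 36^2 = 1296 ≡ 84
95^8 ≡ 84^2 = 7056 ≡ 87
95^16 ≡ 87^2 = 7569 ≡ 95
95^32 ≡ 95^2 = 9025 ≡ 36
95^64 ≡ 36^2 = 1296 ≡ 84
94 = 64 + 16 + 8 + 4 + 2, so 95^94 ≡ 84·95·87·84·36 ≡ 84 (mod 101)
1·84 = 84 ≡ 84 (mod 101)
36 ≠ 84, so verification fails.

does not verify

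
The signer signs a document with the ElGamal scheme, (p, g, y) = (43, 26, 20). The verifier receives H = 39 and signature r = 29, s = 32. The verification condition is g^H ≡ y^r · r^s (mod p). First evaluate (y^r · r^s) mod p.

20^2 = 400 ≡ 13
20^4 ≡ 13^2 = 169 ≡ 40
20^8 ≡ 40^2 = 1600 ≡ 9
20^16 ≡ 9^2 = 81 ≡ 38
29 = 16 + 8 + 4 + 1, so 20^29 ≡ 38·9·40·20 ≡ 34 (mod 43)
29^2 = 841 ≡ 24
29^4 ≡ 24^2 = 576 ≡ 17
29^8 ≡ 17^2 = 289 ≡ 31
29^16 ≡ 31^2 = 961 ≡ 15
29^32 ≡ 15^2 = 225 ≡ 10
y^r · r^s ≡ 34·10 = 340 ≡ 39 (mod 43)

39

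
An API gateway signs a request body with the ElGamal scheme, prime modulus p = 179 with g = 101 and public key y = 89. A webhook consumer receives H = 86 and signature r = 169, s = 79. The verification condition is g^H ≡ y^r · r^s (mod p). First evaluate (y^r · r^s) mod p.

Squares mod 179: 89^1≡89, 89^2≡45, 89^4≡56, 89^8≡93, 89^16≡57, 89^32≡27, 89^64≡13, 89^128≡169
169 = 128 + 32 + 8 + 1, so 89^169 ≡ 169·27·93·89 ≡ 25 (mod 179)
Squares mod 179: 169^1≡169, 169^2≡100, 169^4≡155, 169^8≡39, 169^16≡89, 169^32≡45, 169^64≡56
79 = 64 + 8 + 4 + 2 + 1, so 169^79 ≡ 56·39·155·100·169 ≡ 146 (mod 179)
y^r · r^s ≡ 25·146 = 3650 ≡ 70 (mod 179)

70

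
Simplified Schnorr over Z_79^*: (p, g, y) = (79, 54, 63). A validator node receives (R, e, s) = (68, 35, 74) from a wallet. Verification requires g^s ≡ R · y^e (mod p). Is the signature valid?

invalid

g^s mod p:
54^2 = 2916 ≡ 72
54^4 ≡ 72^2 = 5184 ≡ 49
54^8 ≡ 49^2 = 2401 ≡ 31
54^16 ≡ 31^2 = 961 ≡ 13
54^32 ≡ 13^2 = 169 ≡ 11
54^64 ≡ 11^2 = 121 ≡ 42
74 = 64 + 8 + 2, so 54^74 ≡ 42·31·72 ≡ 50 (mod 79)
R · y^e mod p:
63^2 = 3969 ≡ 19
63^4 ≡ 19^2 = 361 ≡ 45
63^8 ≡ 45^2 = 2025 ≡ 50
63^16 ≡ 50^2 = 2500 ≡ 51
63^32 ≡ 51^2 = 2601 ≡ 73
35 = 32 + 2 + 1, so 63^35 ≡ 73·19·63 ≡ 7 (mod 79)
68·7 = 476 ≡ 2 (mod 79)
50 ≠ 2; the check fails.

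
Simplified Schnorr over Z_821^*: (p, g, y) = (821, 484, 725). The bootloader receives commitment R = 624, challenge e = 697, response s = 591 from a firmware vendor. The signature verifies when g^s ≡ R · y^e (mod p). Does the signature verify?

does not verify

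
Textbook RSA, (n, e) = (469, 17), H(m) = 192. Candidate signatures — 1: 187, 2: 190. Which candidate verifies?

Candidate 1: 187^2 = 34969 ≡ 263; 187^4 ≡ 263^2 = 69169 ≡ 226; 187^8 ≡ 226^2 = 51076 ≡ 424; 187^16 ≡ 424^2 = 179776 ≡ 149; 17 = 16 + 1, so 187^17 ≡ 149·187 ≡ 192 (mod 469)
  → matches H(m) = 192
Candidate 2: 190^2 = 36100 ≡ 456; 190^4 ≡ 456^2 = 207936 ≡ 169; 190^8 ≡ 169^2 = 28561 ≡ 421; 190^16 ≡ 421^2 = 177241 ≡ 428; 17 = 16 + 1, so 190^17 ≡ 428·190 ≡ 183 (mod 469)

1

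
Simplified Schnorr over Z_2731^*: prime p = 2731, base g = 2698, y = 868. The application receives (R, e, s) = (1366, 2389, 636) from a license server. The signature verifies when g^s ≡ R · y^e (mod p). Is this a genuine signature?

genuine

g^s mod p:
2698^636 mod 2731 = 2400
R · y^e mod p:
868^2389 mod 2731 = 2069
1366·2069 = 2826254 ≡ 2400 (mod 2731)
2400 ≡ 2400 (mod 2731); signature holds.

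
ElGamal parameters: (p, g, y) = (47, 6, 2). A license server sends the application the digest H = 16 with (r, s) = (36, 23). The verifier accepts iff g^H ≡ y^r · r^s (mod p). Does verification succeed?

fails

Left side g^H mod p:
6^2 = 36
6^4 ≡ 36^2 = 1296 ≡ 27
6^8 ≡ 27^2 = 729 ≡ 24
6^16 ≡ 24^2 = 576 ≡ 12
Right side y^r · r^s mod p:
2^2 = 4
2^4 ≡ 4^2 = 16
2^8 ≡ 16^2 = 256 ≡ 21
2^16 ≡ 21^2 = 441 ≡ 18
2^32 ≡ 18^2 = 324 ≡ 42
36 = 32 + 4, so 2^36 ≡ 42·16 ≡ 14 (mod 47)
36^2 = 1296 ≡ 27
36^4 ≡ 27^2 = 729 ≡ 24
36^8 ≡ 24^2 = 576 ≡ 12
36^16 ≡ 12^2 = 144 ≡ 3
23 = 16 + 4 + 2 + 1, so 36^23 ≡ 3·24·27·36 ≡ 1 (mod 47)
14·1 = 14 ≡ 14 (mod 47)
12 ≠ 14, so verification fails.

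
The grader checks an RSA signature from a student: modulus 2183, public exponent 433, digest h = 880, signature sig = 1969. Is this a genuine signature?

sig^2 ≡ 1969^2 = 3876961 ≡ 2136
sig^4 ≡ 2136^2 = 4562496 ≡ 26
sig^8 ≡ 26^2 = 676
sig^16 ≡ 676^2 = 456976 ≡ 729
sig^32 ≡ 729^2 = 531441 ≡ 972
sig^64 ≡ 972^2 = 944784 ≡ 1728
sig^128 ≡ 1728^2 = 2985984 ≡ 1823
sig^256 ≡ 1823^2 = 3323329 ≡ 803
433 = 256 + 128 + 32 + 16 + 1, so sig^433 ≡ 803·1823·972·729·1969 ≡ 1303 (mod 2183)
sig^433 mod 2183 = 1303, but h = 880.

forged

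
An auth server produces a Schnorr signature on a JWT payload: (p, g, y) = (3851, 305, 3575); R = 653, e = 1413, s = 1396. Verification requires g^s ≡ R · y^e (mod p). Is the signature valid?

valid

g^s mod p:
305^1396 mod 3851 = 2530
R · y^e mod p:
3575^1413 mod 3851 = 399
653·399 = 260547 ≡ 2530 (mod 3851)
2530 ≡ 2530 (mod 3851); signature holds.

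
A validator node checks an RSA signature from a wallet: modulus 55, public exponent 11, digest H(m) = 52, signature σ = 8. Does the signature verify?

σ^2 ≡ 8^2 = 64 ≡ 9
σ^4 ≡ 9^2 = 81 ≡ 26
σ^8 ≡ 26^2 = 676 ≡ 16
11 = 8 + 2 + 1, so σ^11 ≡ 16·9·8 ≡ 52 (mod 55)
52 = H(m), so the signature checks out.

verifies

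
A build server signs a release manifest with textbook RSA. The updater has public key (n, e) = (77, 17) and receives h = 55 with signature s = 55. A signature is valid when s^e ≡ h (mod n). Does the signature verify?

Squares mod 77: s^1≡55, s^2≡22, s^4≡22, s^8≡22, s^16≡22
17 = 16 + 1, so s^17 ≡ 22·55 ≡ 55 (mod 77)
55 = h, so the signature checks out.

verifies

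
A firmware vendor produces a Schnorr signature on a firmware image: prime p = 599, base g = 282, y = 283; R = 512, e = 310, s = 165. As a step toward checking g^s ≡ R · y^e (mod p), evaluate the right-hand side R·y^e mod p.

13

283^2 = 80089 ≡ 422
283^4 ≡ 422^2 = 178084 ≡ 181
283^8 ≡ 181^2 = 32761 ≡ 415
283^16 ≡ 415^2 = 172225 ≡ 312
283^32 ≡ 312^2 = 97344 ≡ 306
283^64 ≡ 306^2 = 93636 ≡ 192
283^128 ≡ 192^2 = 36864 ≡ 325
283^256 ≡ 325^2 = 105625 ≡ 201
310 = 256 + 32 + 16 + 4 + 2, so 283^310 ≡ 201·306·312·181·422 ≡ 530 (mod 599)
R · y^e ≡ 512·530 = 271360 ≡ 13 (mod 599)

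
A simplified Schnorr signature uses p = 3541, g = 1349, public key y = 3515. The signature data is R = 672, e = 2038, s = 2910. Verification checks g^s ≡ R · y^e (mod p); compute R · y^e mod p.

2445

Squares mod 3541: 3515^1≡3515, 3515^2≡676, 3515^4≡187, 3515^8≡3100, 3515^16≡3267, 3515^32≡715, 3515^64≡1321, 3515^128≡2869, 3515^256≡1877, 3515^512≡3375, 3515^1024≡2769
2038 = 1024 + 512 + 256 + 128 + 64 + 32 + 16 + 4 + 2, so 3515^2038 ≡ 2769·3375·1877·2869·1321·715·3267·187·676 ≡ 715 (mod 3541)
R · y^e ≡ 672·715 = 480480 ≡ 2445 (mod 3541)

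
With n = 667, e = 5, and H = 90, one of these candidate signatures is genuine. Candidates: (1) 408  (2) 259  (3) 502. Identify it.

1

Candidate 1: Squares mod 667: 408^1≡408, 408^2≡381, 408^4≡422; 5 = 4 + 1, so 408^5 ≡ 422·408 ≡ 90 (mod 667)
  → matches H = 90
Candidate 2: Squares mod 667: 259^1≡259, 259^2≡381, 259^4≡422; 5 = 4 + 1, so 259^5 ≡ 422·259 ≡ 577 (mod 667)
Candidate 3: Squares mod 667: 502^1≡502, 502^2≡545, 502^4≡210; 5 = 4 + 1, so 502^5 ≡ 210·502 ≡ 34 (mod 667)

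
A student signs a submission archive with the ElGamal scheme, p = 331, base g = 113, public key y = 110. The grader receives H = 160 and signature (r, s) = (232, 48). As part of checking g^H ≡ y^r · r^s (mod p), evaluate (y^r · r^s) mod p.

88

110^2 = 12100 ≡ 184
110^4 ≡ 184^2 = 33856 ≡ 94
110^8 ≡ 94^2 = 8836 ≡ 230
110^16 ≡ 230^2 = 52900 ≡ 271
110^32 ≡ 271^2 = 73441 ≡ 290
110^64 ≡ 290^2 = 84100 ≡ 26
110^128 ≡ 26^2 = 676 ≡ 14
232 = 128 + 64 + 32 + 8, so 110^232 ≡ 14·26·290·230 ≡ 281 (mod 331)
232^2 = 53824 ≡ 202
232^4 ≡ 202^2 = 40804 ≡ 91
232^8 ≡ 91^2 = 8281 ≡ 6
232^16 ≡ 6^2 = 36
232^32 ≡ 36^2 = 1296 ≡ 303
48 = 32 + 16, so 232^48 ≡ 303·36 ≡ 316 (mod 331)
y^r · r^s ≡ 281·316 = 88796 ≡ 88 (mod 331)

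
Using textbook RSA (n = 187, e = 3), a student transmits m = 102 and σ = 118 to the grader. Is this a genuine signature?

forged

σ^3 mod 187 = 50
The recovered value 50 does not match the digest 102.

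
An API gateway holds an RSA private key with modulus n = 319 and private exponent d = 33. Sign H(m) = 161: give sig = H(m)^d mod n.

255

(H(m))^2 ≡ 161^2 = 25921 ≡ 82
(H(m))^4 ≡ 82^2 = 6724 ≡ 25
(H(m))^8 ≡ 25^2 = 625 ≡ 306
(H(m))^16 ≡ 306^2 = 93636 ≡ 169
(H(m))^32 ≡ 169^2 = 28561 ≡ 170
33 = 32 + 1, so (H(m))^33 ≡ 170·161 ≡ 255 (mod 319)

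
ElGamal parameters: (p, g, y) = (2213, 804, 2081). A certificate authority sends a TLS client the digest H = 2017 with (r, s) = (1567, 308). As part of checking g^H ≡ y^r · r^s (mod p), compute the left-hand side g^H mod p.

78

Squares mod 2213: 804^1≡804, 804^2≡220, 804^4≡1927, 804^8≡2128, 804^16≡586, 804^32≡381, 804^64≡1316, 804^128≡1290, 804^256≡2137, 804^512≡1350, 804^1024≡1201
2017 = 1024 + 512 + 256 + 128 + 64 + 32 + 1, so 804^2017 ≡ 1201·1350·2137·1290·1316·381·804 ≡ 78 (mod 2213)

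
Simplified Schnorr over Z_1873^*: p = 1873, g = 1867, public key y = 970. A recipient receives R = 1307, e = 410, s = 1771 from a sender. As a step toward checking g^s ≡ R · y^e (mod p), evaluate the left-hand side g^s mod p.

Squares mod 1873: 1867^1≡1867, 1867^2≡36, 1867^4≡1296, 1867^8≡1408, 1867^16≡830, 1867^32≡1509, 1867^64≡1386, 1867^128≡1171, 1867^256≡205, 1867^512≡819, 1867^1024≡227
1771 = 1024 + 512 + 128 + 64 + 32 + 8 + 2 + 1, so 1867^1771 ≡ 227·819·1171·1386·1509·1408·36·1867 ≡ 830 (mod 1873)

830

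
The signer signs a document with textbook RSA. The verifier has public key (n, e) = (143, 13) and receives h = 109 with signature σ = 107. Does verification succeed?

fails

Squares mod 143: σ^1≡107, σ^2≡9, σ^4≡81, σ^8≡126
13 = 8 + 4 + 1, so σ^13 ≡ 126·81·107 ≡ 94 (mod 143)
The recovered value 94 does not match the digest 109.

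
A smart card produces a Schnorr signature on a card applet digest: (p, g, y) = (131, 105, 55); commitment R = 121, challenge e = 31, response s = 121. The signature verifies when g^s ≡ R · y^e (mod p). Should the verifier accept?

g^s mod p:
105^2 = 11025 ≡ 21
105^4 ≡ 21^2 = 441 ≡ 48
105^8 ≡ 48^2 = 2304 ≡ 77
105^16 ≡ 77^2 = 5929 ≡ 34
105^32 ≡ 34^2 = 1156 ≡ 108
105^64 ≡ 108^2 = 11664 ≡ 5
121 = 64 + 32 + 16 + 8 + 1, so 105^121 ≡ 5·108·34·77·105 ≡ 46 (mod 131)
R · y^e mod p:
55^2 = 3025 ≡ 12
55^4 ≡ 12^2 = 144 ≡ 13
55^8 ≡ 13^2 = 169 ≡ 38
55^16 ≡ 38^2 = 1444 ≡ 3
31 = 16 + 8 + 4 + 2 + 1, so 55^31 ≡ 3·38·13·12·55 ≡ 74 (mod 131)
121·74 = 8954 ≡ 46 (mod 131)
46 ≡ 46 (mod 131); signature holds.

accept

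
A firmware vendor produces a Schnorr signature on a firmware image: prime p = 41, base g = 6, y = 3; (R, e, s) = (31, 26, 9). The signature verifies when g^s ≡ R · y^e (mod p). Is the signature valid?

invalid

g^s mod p:
6^2 = 36
6^4 ≡ 36^2 = 1296 ≡ 25
6^8 ≡ 25^2 = 625 ≡ 10
9 = 8 + 1, so 6^9 ≡ 10·6 ≡ 19 (mod 41)
R · y^e mod p:
3^2 = 9
3^4 ≡ 9^2 = 81 ≡ 40
3^8 ≡ 40^2 = 1600 ≡ 1
3^16 ≡ 1^2 = 1
26 = 16 + 8 + 2, so 3^26 ≡ 1·1·9 ≡ 9 (mod 41)
31·9 = 279 ≡ 33 (mod 41)
19 ≠ 33; the check fails.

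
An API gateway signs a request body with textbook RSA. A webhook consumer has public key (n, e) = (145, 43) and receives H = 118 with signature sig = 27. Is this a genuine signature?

sig^2 ≡ 27^2 = 729 ≡ 4
sig^4 ≡ 4^2 = 16
sig^8 ≡ 16^2 = 256 ≡ 111
sig^16 ≡ 111^2 = 12321 ≡ 141
sig^32 ≡ 141^2 = 19881 ≡ 16
43 = 32 + 8 + 2 + 1, so sig^43 ≡ 16·111·4·27 ≡ 118 (mod 145)
118 = H, so the signature checks out.

genuine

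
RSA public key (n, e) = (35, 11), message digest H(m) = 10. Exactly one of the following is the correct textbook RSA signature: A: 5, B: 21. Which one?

Candidate A: 5^2 = 25; 5^4 ≡ 25^2 = 625 ≡ 30; 5^8 ≡ 30^2 = 900 ≡ 25; 11 = 8 + 2 + 1, so 5^11 ≡ 25·25·5 ≡ 10 (mod 35)
  → matches H(m) = 10
Candidate B: 21^2 = 441 ≡ 21; 21^4 ≡ 21^2 = 441 ≡ 21; 21^8 ≡ 21^2 = 441 ≡ 21; 11 = 8 + 2 + 1, so 21^11 ≡ 21·21·21 ≡ 21 (mod 35)

A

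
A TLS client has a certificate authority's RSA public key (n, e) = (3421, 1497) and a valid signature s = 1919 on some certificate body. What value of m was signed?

s^2 ≡ 1919^2 = 3682561 ≡ 1565
s^4 ≡ 1565^2 = 2449225 ≡ 3210
s^8 ≡ 3210^2 = 10304100 ≡ 48
s^16 ≡ 48^2 = 2304
s^32 ≡ 2304^2 = 5308416 ≡ 2445
s^64 ≡ 2445^2 = 5978025 ≡ 1538
s^128 ≡ 1538^2 = 2365444 ≡ 1533
s^256 ≡ 1533^2 = 2350089 ≡ 3283
s^512 ≡ 3283^2 = 10778089 ≡ 1939
s^1024 ≡ 1939^2 = 3759721 ≡ 42
1497 = 1024 + 256 + 128 + 64 + 16 + 8 + 1, so s^1497 ≡ 42·3283·1533·1538·2304·48·1919 ≡ 2016 (mod 3421)

2016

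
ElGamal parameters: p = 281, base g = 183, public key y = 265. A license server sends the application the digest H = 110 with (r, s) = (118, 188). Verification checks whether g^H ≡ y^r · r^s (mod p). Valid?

Left side g^H mod p:
183^2 = 33489 ≡ 50
183^4 ≡ 50^2 = 2500 ≡ 252
183^8 ≡ 252^2 = 63504 ≡ 279
183^16 ≡ 279^2 = 77841 ≡ 4
183^32 ≡ 4^2 = 16
183^64 ≡ 16^2 = 256
110 = 64 + 32 + 8 + 4 + 2, so 183^110 ≡ 256·16·279·252·50 ≡ 249 (mod 281)
Right side y^r · r^s mod p:
265^2 = 70225 ≡ 256
265^4 ≡ 256^2 = 65536 ≡ 63
265^8 ≡ 63^2 = 3969 ≡ 35
265^16 ≡ 35^2 = 1225 ≡ 101
265^32 ≡ 101^2 = 10201 ≡ 85
265^64 ≡ 85^2 = 7225 ≡ 200
118 = 64 + 32 + 16 + 4 + 2, so 265^118 ≡ 200·85·101·63·256 ≡ 155 (mod 281)
118^2 = 13924 ≡ 155
118^4 ≡ 155^2 = 24025 ≡ 140
118^8 ≡ 140^2 = 19600 ≡ 211
118^16 ≡ 211^2 = 44521 ≡ 123
118^32 ≡ 123^2 = 15129 ≡ 236
118^64 ≡ 236^2 = 55696 ≡ 58
118^128 ≡ 58^2 = 3364 ≡ 273
188 = 128 + 32 + 16 + 8 + 4, so 118^188 ≡ 273·236·123·211·140 ≡ 85 (mod 281)
155·85 = 13175 ≡ 249 (mod 281)
249 ≡ 249 (mod 281), so the signature is genuine.

yes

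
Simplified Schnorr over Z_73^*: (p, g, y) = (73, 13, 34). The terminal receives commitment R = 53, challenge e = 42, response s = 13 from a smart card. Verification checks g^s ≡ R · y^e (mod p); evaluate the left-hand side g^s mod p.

Squares mod 73: 13^1≡13, 13^2≡23, 13^4≡18, 13^8≡32
13 = 8 + 4 + 1, so 13^13 ≡ 32·18·13 ≡ 42 (mod 73)

42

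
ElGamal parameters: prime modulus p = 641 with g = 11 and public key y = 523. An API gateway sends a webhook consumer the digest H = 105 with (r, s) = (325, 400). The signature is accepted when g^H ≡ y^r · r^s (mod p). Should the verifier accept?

accept

Left side g^H mod p:
Squares mod 641: 11^1≡11, 11^2≡121, 11^4≡539, 11^8≡148, 11^16≡110, 11^32≡562, 11^64≡472
105 = 64 + 32 + 8 + 1, so 11^105 ≡ 472·562·148·11 ≡ 400 (mod 641)
Right side y^r · r^s mod p:
Squares mod 641: 523^1≡523, 523^2≡463, 523^4≡275, 523^8≡628, 523^16≡169, 523^32≡357, 523^64≡531, 523^128≡562, 523^256≡472
325 = 256 + 64 + 4 + 1, so 523^325 ≡ 472·531·275·523 ≡ 241 (mod 641)
Squares mod 641: 325^1≡325, 325^2≡501, 325^4≡370, 325^8≡367, 325^16≡79, 325^32≡472, 325^64≡357, 325^128≡531, 325^256≡562
400 = 256 + 128 + 16, so 325^400 ≡ 562·531·79 ≡ 640 (mod 641)
241·640 = 154240 ≡ 400 (mod 641)
400 ≡ 400 (mod 641), so the signature is genuine.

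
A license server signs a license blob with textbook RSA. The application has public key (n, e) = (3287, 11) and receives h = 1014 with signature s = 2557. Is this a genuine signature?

genuine

s^2 ≡ 2557^2 = 6538249 ≡ 406
s^4 ≡ 406^2 = 164836 ≡ 486
s^8 ≡ 486^2 = 236196 ≡ 2819
11 = 8 + 2 + 1, so s^11 ≡ 2819·406·2557 ≡ 1014 (mod 3287)
1014 = h, so the signature checks out.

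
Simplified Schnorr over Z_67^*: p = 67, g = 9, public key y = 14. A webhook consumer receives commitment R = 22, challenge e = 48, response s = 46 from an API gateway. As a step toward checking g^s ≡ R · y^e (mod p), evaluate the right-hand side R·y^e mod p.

14^2 = 196 ≡ 62
14^4 ≡ 62^2 = 3844 ≡ 25
14^8 ≡ 25^2 = 625 ≡ 22
14^16 ≡ 22^2 = 484 ≡ 15
14^32 ≡ 15^2 = 225 ≡ 24
48 = 32 + 16, so 14^48 ≡ 24·15 ≡ 25 (mod 67)
R · y^e ≡ 22·25 = 550 ≡ 14 (mod 67)

14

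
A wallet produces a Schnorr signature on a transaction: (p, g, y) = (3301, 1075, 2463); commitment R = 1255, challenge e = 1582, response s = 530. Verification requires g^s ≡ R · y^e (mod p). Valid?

yes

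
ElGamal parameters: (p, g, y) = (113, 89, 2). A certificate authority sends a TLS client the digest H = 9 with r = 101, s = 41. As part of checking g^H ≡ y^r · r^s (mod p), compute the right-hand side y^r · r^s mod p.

46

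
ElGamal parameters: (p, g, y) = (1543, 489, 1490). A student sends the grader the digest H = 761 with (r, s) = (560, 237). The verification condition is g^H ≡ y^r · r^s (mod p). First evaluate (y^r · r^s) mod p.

1322

1490^2 = 2220100 ≡ 1266
1490^4 ≡ 1266^2 = 1602756 ≡ 1122
1490^8 ≡ 1122^2 = 1258884 ≡ 1339
1490^16 ≡ 1339^2 = 1792921 ≡ 1498
1490^32 ≡ 1498^2 = 2244004 ≡ 482
1490^64 ≡ 482^2 = 232324 ≡ 874
1490^128 ≡ 874^2 = 763876 ≡ 91
1490^256 ≡ 91^2 = 8281 ≡ 566
1490^512 ≡ 566^2 = 320356 ≡ 955
560 = 512 + 32 + 16, so 1490^560 ≡ 955·482·1498 ≡ 825 (mod 1543)
560^2 = 313600 ≡ 371
560^4 ≡ 371^2 = 137641 ≡ 314
560^8 ≡ 314^2 = 98596 ≡ 1387
560^16 ≡ 1387^2 = 1923769 ≡ 1191
560^32 ≡ 1191^2 = 1418481 ≡ 464
560^64 ≡ 464^2 = 215296 ≡ 819
560^128 ≡ 819^2 = 670761 ≡ 1099
237 = 128 + 64 + 32 + 8 + 4 + 1, so 560^237 ≡ 1099·819·464·1387·314·560 ≡ 789 (mod 1543)
y^r · r^s ≡ 825·789 = 650925 ≡ 1322 (mod 1543)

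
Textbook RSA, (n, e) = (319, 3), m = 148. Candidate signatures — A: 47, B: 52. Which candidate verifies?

A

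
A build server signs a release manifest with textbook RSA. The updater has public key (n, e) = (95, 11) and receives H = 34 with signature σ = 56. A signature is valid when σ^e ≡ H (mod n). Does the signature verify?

does not verify

Squares mod 95: σ^1≡56, σ^2≡1, σ^4≡1, σ^8≡1
11 = 8 + 2 + 1, so σ^11 ≡ 1·1·56 ≡ 56 (mod 95)
56 ≠ 34, so verification fails.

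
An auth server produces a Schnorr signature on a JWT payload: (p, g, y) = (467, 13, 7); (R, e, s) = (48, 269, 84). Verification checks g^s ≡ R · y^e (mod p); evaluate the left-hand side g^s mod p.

70

13^2 = 169
13^4 ≡ 169^2 = 28561 ≡ 74
13^8 ≡ 74^2 = 5476 ≡ 339
13^16 ≡ 339^2 = 114921 ≡ 39
13^32 ≡ 39^2 = 1521 ≡ 120
13^64 ≡ 120^2 = 14400 ≡ 390
84 = 64 + 16 + 4, so 13^84 ≡ 390·39·74 ≡ 70 (mod 467)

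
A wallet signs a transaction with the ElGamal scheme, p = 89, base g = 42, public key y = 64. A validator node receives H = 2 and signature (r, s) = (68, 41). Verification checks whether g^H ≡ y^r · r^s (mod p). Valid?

Left side g^H mod p:
42^2 mod 89 = 73
Right side y^r · r^s mod p:
64^68 mod 89 = 2
68^41 mod 89 = 71
2·71 = 142 ≡ 53 (mod 89)
73 ≠ 53, so verification fails.

no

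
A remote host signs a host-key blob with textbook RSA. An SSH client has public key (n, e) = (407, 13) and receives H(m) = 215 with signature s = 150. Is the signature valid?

s^13 mod 407 = 200
The recovered value 200 does not match the digest 215.

invalid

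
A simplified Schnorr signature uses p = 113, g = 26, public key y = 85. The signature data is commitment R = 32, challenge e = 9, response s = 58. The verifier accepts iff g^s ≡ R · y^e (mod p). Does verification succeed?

passes

g^s mod p:
26^58 mod 113 = 111
R · y^e mod p:
85^9 mod 113 = 7
32·7 = 224 ≡ 111 (mod 113)
111 ≡ 111 (mod 113); signature holds.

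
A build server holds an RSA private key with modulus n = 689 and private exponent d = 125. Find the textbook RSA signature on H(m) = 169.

(H(m))^125 mod 689 = 130

130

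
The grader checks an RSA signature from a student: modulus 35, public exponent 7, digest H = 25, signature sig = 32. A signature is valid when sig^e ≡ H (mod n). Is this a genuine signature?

forged

sig^2 ≡ 32^2 = 1024 ≡ 9
sig^4 ≡ 9^2 = 81 ≡ 11
7 = 4 + 2 + 1, so sig^7 ≡ 11·9·32 ≡ 18 (mod 35)
sig^7 mod 35 = 18, but H = 25.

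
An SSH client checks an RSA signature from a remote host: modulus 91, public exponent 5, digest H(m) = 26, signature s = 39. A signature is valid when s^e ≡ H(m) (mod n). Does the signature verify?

s^2 ≡ 39^2 = 1521 ≡ 65
s^4 ≡ 65^2 = 4225 ≡ 39
5 = 4 + 1, so s^5 ≡ 39·39 ≡ 65 (mod 91)
s^5 mod 91 = 65, but H(m) = 26.

does not verify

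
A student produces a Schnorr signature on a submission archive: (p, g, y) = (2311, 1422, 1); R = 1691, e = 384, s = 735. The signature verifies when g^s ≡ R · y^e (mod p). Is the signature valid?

g^s mod p:
1422^2 = 2022084 ≡ 2270
1422^4 ≡ 2270^2 = 5152900 ≡ 1681
1422^8 ≡ 1681^2 = 2825761 ≡ 1719
1422^16 ≡ 1719^2 = 2954961 ≡ 1503
1422^32 ≡ 1503^2 = 2259009 ≡ 1162
1422^64 ≡ 1162^2 = 1350244 ≡ 620
1422^128 ≡ 620^2 = 384400 ≡ 774
1422^256 ≡ 774^2 = 599076 ≡ 527
1422^512 ≡ 527^2 = 277729 ≡ 409
735 = 512 + 128 + 64 + 16 + 8 + 4 + 2 + 1, so 1422^735 ≡ 409·774·620·1503·1719·1681·2270·1422 ≡ 1691 (mod 2311)
R · y^e mod p:
1^2 = 1
1^4 ≡ 1^2 = 1
1^8 ≡ 1^2 = 1
1^16 ≡ 1^2 = 1
1^32 ≡ 1^2 = 1
1^64 ≡ 1^2 = 1
1^128 ≡ 1^2 = 1
1^256 ≡ 1^2 = 1
384 = 256 + 128, so 1^384 ≡ 1·1 ≡ 1 (mod 2311)
1691·1 = 1691 ≡ 1691 (mod 2311)
1691 ≡ 1691 (mod 2311); signature holds.

valid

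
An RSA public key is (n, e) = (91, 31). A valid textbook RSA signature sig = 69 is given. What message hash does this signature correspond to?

sig^2 ≡ 69^2 = 4761 ≡ 29
sig^4 ≡ 29^2 = 841 ≡ 22
sig^8 ≡ 22^2 = 484 ≡ 29
sig^16 ≡ 29^2 = 841 ≡ 22
31 = 16 + 8 + 4 + 2 + 1, so sig^31 ≡ 22·29·22·29·69 ≡ 69 (mod 91)

69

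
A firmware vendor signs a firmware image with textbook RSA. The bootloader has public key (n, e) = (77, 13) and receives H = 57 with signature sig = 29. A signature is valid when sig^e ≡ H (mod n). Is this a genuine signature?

genuine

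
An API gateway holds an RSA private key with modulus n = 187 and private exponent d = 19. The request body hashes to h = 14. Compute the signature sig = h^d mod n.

92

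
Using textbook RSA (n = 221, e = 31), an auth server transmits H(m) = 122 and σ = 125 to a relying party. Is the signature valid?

valid

σ^2 ≡ 125^2 = 15625 ≡ 155
σ^4 ≡ 155^2 = 24025 ≡ 157
σ^8 ≡ 157^2 = 24649 ≡ 118
σ^16 ≡ 118^2 = 13924 ≡ 1
31 = 16 + 8 + 4 + 2 + 1, so σ^31 ≡ 1·118·157·155·125 ≡ 122 (mod 221)
122 = H(m), so the signature checks out.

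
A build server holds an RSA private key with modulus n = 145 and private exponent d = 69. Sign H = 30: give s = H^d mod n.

30

Squares mod 145: H^1≡30, H^2≡30, H^4≡30, H^8≡30, H^16≡30, H^32≡30, H^64≡30
69 = 64 + 4 + 1, so H^69 ≡ 30·30·30 ≡ 30 (mod 145)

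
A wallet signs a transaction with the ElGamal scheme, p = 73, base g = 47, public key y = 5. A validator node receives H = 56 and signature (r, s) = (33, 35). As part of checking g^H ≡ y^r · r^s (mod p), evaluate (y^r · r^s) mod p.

5^2 = 25
5^4 ≡ 25^2 = 625 ≡ 41
5^8 ≡ 41^2 = 1681 ≡ 2
5^16 ≡ 2^2 = 4
5^32 ≡ 4^2 = 16
33 = 32 + 1, so 5^33 ≡ 16·5 ≡ 7 (mod 73)
33^2 = 1089 ≡ 67
33^4 ≡ 67^2 = 4489 ≡ 36
33^8 ≡ 36^2 = 1296 ≡ 55
33^16 ≡ 55^2 = 3025 ≡ 32
33^32 ≡ 32^2 = 1024 ≡ 2
35 = 32 + 2 + 1, so 33^35 ≡ 2·67·33 ≡ 42 (mod 73)
y^r · r^s ≡ 7·42 = 294 ≡ 2 (mod 73)

2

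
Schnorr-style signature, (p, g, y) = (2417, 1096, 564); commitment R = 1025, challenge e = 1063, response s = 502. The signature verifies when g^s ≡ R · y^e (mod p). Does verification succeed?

passes

g^s mod p:
1096^2 = 1201216 ≡ 2384
1096^4 ≡ 2384^2 = 5683456 ≡ 1089
1096^8 ≡ 1089^2 = 1185921 ≡ 1591
1096^16 ≡ 1591^2 = 2531281 ≡ 682
1096^32 ≡ 682^2 = 465124 ≡ 1060
1096^64 ≡ 1060^2 = 1123600 ≡ 2112
1096^128 ≡ 2112^2 = 4460544 ≡ 1179
1096^256 ≡ 1179^2 = 1390041 ≡ 266
502 = 256 + 128 + 64 + 32 + 16 + 4 + 2, so 1096^502 ≡ 266·1179·2112·1060·682·1089·2384 ≡ 1748 (mod 2417)
R · y^e mod p:
564^2 = 318096 ≡ 1469
564^4 ≡ 1469^2 = 2157961 ≡ 1997
564^8 ≡ 1997^2 = 3988009 ≡ 2376
564^16 ≡ 2376^2 = 5645376 ≡ 1681
564^32 ≡ 1681^2 = 2825761 ≡ 288
564^64 ≡ 288^2 = 82944 ≡ 766
564^128 ≡ 766^2 = 586756 ≡ 1842
564^256 ≡ 1842^2 = 3392964 ≡ 1913
564^512 ≡ 1913^2 = 3659569 ≡ 231
564^1024 ≡ 231^2 = 53361 ≡ 187
1063 = 1024 + 32 + 4 + 2 + 1, so 564^1063 ≡ 187·288·1997·1469·564 ≡ 2256 (mod 2417)
1025·2256 = 2312400 ≡ 1748 (mod 2417)
1748 ≡ 1748 (mod 2417); signature holds.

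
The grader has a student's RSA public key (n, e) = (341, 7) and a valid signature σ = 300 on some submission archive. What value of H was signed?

σ^2 ≡ 300^2 = 90000 ≡ 317
σ^4 ≡ 317^2 = 100489 ≡ 235
7 = 4 + 2 + 1, so σ^7 ≡ 235·317·300 ≡ 42 (mod 341)

42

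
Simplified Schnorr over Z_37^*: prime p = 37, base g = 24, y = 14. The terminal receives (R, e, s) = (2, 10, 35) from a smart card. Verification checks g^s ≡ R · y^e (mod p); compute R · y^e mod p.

Squares mod 37: 14^1≡14, 14^2≡11, 14^4≡10, 14^8≡26
10 = 8 + 2, so 14^10 ≡ 26·11 ≡ 27 (mod 37)
R · y^e ≡ 2·27 = 54 ≡ 17 (mod 37)

17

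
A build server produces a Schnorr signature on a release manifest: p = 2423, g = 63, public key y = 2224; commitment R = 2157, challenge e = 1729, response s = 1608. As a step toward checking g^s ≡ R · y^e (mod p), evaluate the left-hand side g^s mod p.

63^2 = 3969 ≡ 1546
63^4 ≡ 1546^2 = 2390116 ≡ 1038
63^8 ≡ 1038^2 = 1077444 ≡ 1632
63^16 ≡ 1632^2 = 2663424 ≡ 547
63^32 ≡ 547^2 = 299209 ≡ 1180
63^64 ≡ 1180^2 = 1392400 ≡ 1598
63^128 ≡ 1598^2 = 2553604 ≡ 2185
63^256 ≡ 2185^2 = 4774225 ≡ 915
63^512 ≡ 915^2 = 837225 ≡ 1290
63^1024 ≡ 1290^2 = 1664100 ≡ 1922
1608 = 1024 + 512 + 64 + 8, so 63^1608 ≡ 1922·1290·1598·1632 ≡ 1735 (mod 2423)

1735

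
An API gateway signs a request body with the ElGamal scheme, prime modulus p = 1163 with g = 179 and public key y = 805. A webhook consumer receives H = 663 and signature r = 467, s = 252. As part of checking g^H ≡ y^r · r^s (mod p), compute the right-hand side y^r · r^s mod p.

Squares mod 1163: 805^1≡805, 805^2≡234, 805^4≡95, 805^8≡884, 805^16≡1083, 805^32≡585, 805^64≡303, 805^128≡1095, 805^256≡1135
467 = 256 + 128 + 64 + 16 + 2 + 1, so 805^467 ≡ 1135·1095·303·1083·234·805 ≡ 566 (mod 1163)
Squares mod 1163: 467^1≡467, 467^2≡608, 467^4≡993, 467^8≡988, 467^16≡387, 467^32≡905, 467^64≡273, 467^128≡97
252 = 128 + 64 + 32 + 16 + 8 + 4, so 467^252 ≡ 97·273·905·387·988·993 ≡ 102 (mod 1163)
y^r · r^s ≡ 566·102 = 57732 ≡ 745 (mod 1163)

745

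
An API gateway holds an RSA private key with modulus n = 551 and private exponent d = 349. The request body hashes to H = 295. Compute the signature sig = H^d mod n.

H^2 ≡ 295^2 = 87025 ≡ 518
H^4 ≡ 518^2 = 268324 ≡ 538
H^8 ≡ 538^2 = 289444 ≡ 169
H^16 ≡ 169^2 = 28561 ≡ 460
H^32 ≡ 460^2 = 211600 ≡ 16
H^64 ≡ 16^2 = 256
H^128 ≡ 256^2 = 65536 ≡ 518
H^256 ≡ 518^2 = 268324 ≡ 538
349 = 256 + 64 + 16 + 8 + 4 + 1, so H^349 ≡ 538·256·460·169·538·295 ≡ 528 (mod 551)

528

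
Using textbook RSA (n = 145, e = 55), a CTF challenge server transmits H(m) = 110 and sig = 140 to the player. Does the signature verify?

verifies

Squares mod 145: sig^1≡140, sig^2≡25, sig^4≡45, sig^8≡140, sig^16≡25, sig^32≡45
55 = 32 + 16 + 4 + 2 + 1, so sig^55 ≡ 45·25·45·25·140 ≡ 110 (mod 145)
Since 110 equals the digest 110, verification succeeds.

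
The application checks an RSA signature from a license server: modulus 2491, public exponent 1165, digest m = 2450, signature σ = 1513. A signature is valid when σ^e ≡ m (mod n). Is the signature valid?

invalid

σ^2 ≡ 1513^2 = 2289169 ≡ 2431
σ^4 ≡ 2431^2 = 5909761 ≡ 1109
σ^8 ≡ 1109^2 = 1229881 ≡ 1818
σ^16 ≡ 1818^2 = 3305124 ≡ 2058
σ^32 ≡ 2058^2 = 4235364 ≡ 664
σ^64 ≡ 664^2 = 440896 ≡ 2480
σ^128 ≡ 2480^2 = 6150400 ≡ 121
σ^256 ≡ 121^2 = 14641 ≡ 2186
σ^512 ≡ 2186^2 = 4778596 ≡ 858
σ^1024 ≡ 858^2 = 736164 ≡ 1319
1165 = 1024 + 128 + 8 + 4 + 1, so σ^1165 ≡ 1319·121·1818·1109·1513 ≡ 2422 (mod 2491)
The recovered value 2422 does not match the digest 2450.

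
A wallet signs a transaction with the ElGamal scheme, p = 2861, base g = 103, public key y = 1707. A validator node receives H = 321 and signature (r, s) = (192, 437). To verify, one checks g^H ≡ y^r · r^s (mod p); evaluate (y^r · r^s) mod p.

1739

1707^2 = 2913849 ≡ 1351
1707^4 ≡ 1351^2 = 1825201 ≡ 2744
1707^8 ≡ 2744^2 = 7529536 ≡ 2245
1707^16 ≡ 2245^2 = 5040025 ≡ 1804
1707^32 ≡ 1804^2 = 3254416 ≡ 1459
1707^64 ≡ 1459^2 = 2128681 ≡ 97
1707^128 ≡ 97^2 = 9409 ≡ 826
192 = 128 + 64, so 1707^192 ≡ 826·97 ≡ 14 (mod 2861)
192^2 = 36864 ≡ 2532
192^4 ≡ 2532^2 = 6411024 ≡ 2384
192^8 ≡ 2384^2 = 5683456 ≡ 1510
192^16 ≡ 1510^2 = 2280100 ≡ 2744
192^32 ≡ 2744^2 = 7529536 ≡ 2245
192^64 ≡ 2245^2 = 5040025 ≡ 1804
192^128 ≡ 1804^2 = 3254416 ≡ 1459
192^256 ≡ 1459^2 = 2128681 ≡ 97
437 = 256 + 128 + 32 + 16 + 4 + 1, so 192^437 ≡ 97·1459·2245·2744·2384·192 ≡ 1146 (mod 2861)
y^r · r^s ≡ 14·1146 = 16044 ≡ 1739 (mod 2861)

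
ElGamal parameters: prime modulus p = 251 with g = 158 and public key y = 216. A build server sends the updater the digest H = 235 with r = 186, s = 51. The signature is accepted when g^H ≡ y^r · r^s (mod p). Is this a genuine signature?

genuine

Left side g^H mod p:
Squares mod 251: 158^1≡158, 158^2≡115, 158^4≡173, 158^8≡60, 158^16≡86, 158^32≡117, 158^64≡135, 158^128≡153
235 = 128 + 64 + 32 + 8 + 2 + 1, so 158^235 ≡ 153·135·117·60·115·158 ≡ 247 (mod 251)
Right side y^r · r^s mod p:
Squares mod 251: 216^1≡216, 216^2≡221, 216^4≡147, 216^8≡23, 216^16≡27, 216^32≡227, 216^64≡74, 216^128≡205
186 = 128 + 32 + 16 + 8 + 2, so 216^186 ≡ 205·227·27·23·221 ≡ 173 (mod 251)
Squares mod 251: 186^1≡186, 186^2≡209, 186^4≡7, 186^8≡49, 186^16≡142, 186^32≡84
51 = 32 + 16 + 2 + 1, so 186^51 ≡ 84·142·209·186 ≡ 206 (mod 251)
173·206 = 35638 ≡ 247 (mod 251)
247 ≡ 247 (mod 251), so the signature is genuine.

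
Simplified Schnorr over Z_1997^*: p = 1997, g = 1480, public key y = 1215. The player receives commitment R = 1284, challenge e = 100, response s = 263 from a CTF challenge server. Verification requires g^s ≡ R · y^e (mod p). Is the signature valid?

invalid

g^s mod p:
1480^2 = 2190400 ≡ 1688
1480^4 ≡ 1688^2 = 2849344 ≡ 1622
1480^8 ≡ 1622^2 = 2630884 ≡ 835
1480^16 ≡ 835^2 = 697225 ≡ 272
1480^32 ≡ 272^2 = 73984 ≡ 95
1480^64 ≡ 95^2 = 9025 ≡ 1037
1480^128 ≡ 1037^2 = 1075369 ≡ 983
1480^256 ≡ 983^2 = 966289 ≡ 1738
263 = 256 + 4 + 2 + 1, so 1480^263 ≡ 1738·1622·1688·1480 ≡ 1102 (mod 1997)
R · y^e mod p:
1215^2 = 1476225 ≡ 442
1215^4 ≡ 442^2 = 195364 ≡ 1655
1215^8 ≡ 1655^2 = 2739025 ≡ 1138
1215^16 ≡ 1138^2 = 1295044 ≡ 988
1215^32 ≡ 988^2 = 976144 ≡ 1608
1215^64 ≡ 1608^2 = 2585664 ≡ 1546
100 = 64 + 32 + 4, so 1215^100 ≡ 1546·1608·1655 ≡ 1724 (mod 1997)
1284·1724 = 2213616 ≡ 940 (mod 1997)
1102 ≠ 940; the check fails.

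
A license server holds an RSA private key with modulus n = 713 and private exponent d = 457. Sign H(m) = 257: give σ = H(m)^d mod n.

(H(m))^2 ≡ 257^2 = 66049 ≡ 453
(H(m))^4 ≡ 453^2 = 205209 ≡ 578
(H(m))^8 ≡ 578^2 = 334084 ≡ 400
(H(m))^16 ≡ 400^2 = 160000 ≡ 288
(H(m))^32 ≡ 288^2 = 82944 ≡ 236
(H(m))^64 ≡ 236^2 = 55696 ≡ 82
(H(m))^128 ≡ 82^2 = 6724 ≡ 307
(H(m))^256 ≡ 307^2 = 94249 ≡ 133
457 = 256 + 128 + 64 + 8 + 1, so (H(m))^457 ≡ 133·307·82·400·257 ≡ 692 (mod 713)

692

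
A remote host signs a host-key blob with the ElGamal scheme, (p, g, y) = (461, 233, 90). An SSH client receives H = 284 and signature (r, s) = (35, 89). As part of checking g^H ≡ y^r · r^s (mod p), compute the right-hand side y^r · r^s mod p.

256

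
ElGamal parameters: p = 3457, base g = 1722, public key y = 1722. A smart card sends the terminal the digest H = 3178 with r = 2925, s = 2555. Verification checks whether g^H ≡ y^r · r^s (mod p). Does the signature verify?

verifies

Left side g^H mod p:
1722^3178 mod 3457 = 486
Right side y^r · r^s mod p:
1722^2925 mod 3457 = 2735
2925^2555 mod 3457 = 2221
2735·2221 = 6074435 ≡ 486 (mod 3457)
486 ≡ 486 (mod 3457), so the signature is genuine.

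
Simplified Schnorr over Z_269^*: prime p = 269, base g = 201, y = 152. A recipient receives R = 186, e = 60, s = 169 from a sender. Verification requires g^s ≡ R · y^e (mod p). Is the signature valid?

valid

g^s mod p:
201^169 mod 269 = 124
R · y^e mod p:
152^60 mod 269 = 180
186·180 = 33480 ≡ 124 (mod 269)
124 ≡ 124 (mod 269); signature holds.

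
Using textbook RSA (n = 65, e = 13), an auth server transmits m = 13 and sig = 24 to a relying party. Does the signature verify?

does not verify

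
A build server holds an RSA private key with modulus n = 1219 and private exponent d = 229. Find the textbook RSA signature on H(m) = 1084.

(H(m))^229 mod 1219 = 1076

1076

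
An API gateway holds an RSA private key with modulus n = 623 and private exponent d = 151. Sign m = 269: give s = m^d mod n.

612

Squares mod 623: m^1≡269, m^2≡93, m^4≡550, m^8≡345, m^16≡32, m^32≡401, m^64≡67, m^128≡128
151 = 128 + 16 + 4 + 2 + 1, so m^151 ≡ 128·32·550·93·269 ≡ 612 (mod 623)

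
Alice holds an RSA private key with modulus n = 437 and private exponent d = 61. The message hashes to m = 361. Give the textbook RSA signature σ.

Squares mod 437: m^1≡361, m^2≡95, m^4≡285, m^8≡380, m^16≡190, m^32≡266
61 = 32 + 16 + 8 + 4 + 1, so m^61 ≡ 266·190·380·285·361 ≡ 418 (mod 437)

418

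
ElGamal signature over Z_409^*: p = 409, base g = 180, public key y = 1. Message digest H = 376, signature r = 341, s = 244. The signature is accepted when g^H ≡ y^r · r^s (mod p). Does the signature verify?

does not verify

Left side g^H mod p:
Squares mod 409: 180^1≡180, 180^2≡89, 180^4≡150, 180^8≡5, 180^16≡25, 180^32≡216, 180^64≡30, 180^128≡82, 180^256≡180
376 = 256 + 64 + 32 + 16 + 8, so 180^376 ≡ 180·30·216·25·5 ≡ 89 (mod 409)
Right side y^r · r^s mod p:
Squares mod 409: 1^1≡1, 1^2≡1, 1^4≡1, 1^8≡1, 1^16≡1, 1^32≡1, 1^64≡1, 1^128≡1, 1^256≡1
341 = 256 + 64 + 16 + 4 + 1, so 1^341 ≡ 1·1·1·1·1 ≡ 1 (mod 409)
Squares mod 409: 341^1≡341, 341^2≡125, 341^4≡83, 341^8≡345, 341^16≡6, 341^32≡36, 341^64≡69, 341^128≡262
244 = 128 + 64 + 32 + 16 + 4, so 341^244 ≡ 262·69·36·6·83 ≡ 150 (mod 409)
1·150 = 150 ≡ 150 (mod 409)
89 ≠ 150, so verification fails.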